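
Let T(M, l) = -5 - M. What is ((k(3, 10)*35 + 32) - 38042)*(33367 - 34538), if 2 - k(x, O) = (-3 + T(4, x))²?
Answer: 50329580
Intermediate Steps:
k(x, O) = -142 (k(x, O) = 2 - (-3 + (-5 - 1*4))² = 2 - (-3 + (-5 - 4))² = 2 - (-3 - 9)² = 2 - 1*(-12)² = 2 - 1*144 = 2 - 144 = -142)
((k(3, 10)*35 + 32) - 38042)*(33367 - 34538) = ((-142*35 + 32) - 38042)*(33367 - 34538) = ((-4970 + 32) - 38042)*(-1171) = (-4938 - 38042)*(-1171) = -42980*(-1171) = 50329580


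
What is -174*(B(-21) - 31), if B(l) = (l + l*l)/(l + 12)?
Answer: 13514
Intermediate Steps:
B(l) = (l + l²)/(12 + l)
-174*(B(-21) - 31) = -174*(-21*(1 - 21)/(12 - 21) - 31) = -174*(-21*(-20)/(-9) - 31) = -174*(-21*(-⅑)*(-20) - 31) = -174*(-140/3 - 31) = -174*(-233/3) = 13514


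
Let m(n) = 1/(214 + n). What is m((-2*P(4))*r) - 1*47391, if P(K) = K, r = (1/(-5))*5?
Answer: -10520801/222 ≈ -47391.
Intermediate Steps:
r = -1 (r = (1*(-⅕))*5 = -⅕*5 = -1)
m((-2*P(4))*r) - 1*47391 = 1/(214 - 2*4*(-1)) - 1*47391 = 1/(214 - 8*(-1)) - 47391 = 1/(214 + 8) - 47391 = 1/222 - 47391 = -10520801/222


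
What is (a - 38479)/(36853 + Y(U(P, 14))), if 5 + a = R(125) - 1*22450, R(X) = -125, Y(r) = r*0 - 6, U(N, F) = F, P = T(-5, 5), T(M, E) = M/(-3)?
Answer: -61059/36847 ≈ -1.6571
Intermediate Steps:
T(M, E) = -M/3 (T(M, E) = M*(-⅓) = -M/3)
P = 5/3 (P = -⅓*(-5) = 5/3 ≈ 1.6667)
Y(r) = -6 (Y(r) = 0 - 6 = -6)
a = -22580 (a = -5 + (-125 - 1*22450) = -5 + (-125 - 22450) = -5 - 22575 = -22580)
(a - 38479)/(36853 + Y(U(P, 14))) = (-22580 - 38479)/(36853 - 6) = -61059/36847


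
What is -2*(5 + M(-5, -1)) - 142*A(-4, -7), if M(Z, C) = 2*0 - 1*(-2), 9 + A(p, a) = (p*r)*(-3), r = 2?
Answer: -2144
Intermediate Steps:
A(p, a) = -9 - 6*p (A(p, a) = -9 + (p*2)*(-3) = -9 + (2*p)*(-3) = -9 - 6*p)
M(Z, C) = 2 (M(Z, C) = 0 + 2 = 2)
-2*(5 + M(-5, -1)) - 142*A(-4, -7) = -2*(5 + 2) - 142*(-9 - 6*(-4)) = -2*7 - 142*(-9 + 24) = -14 - 142*15 = -14 - 2130 = -2144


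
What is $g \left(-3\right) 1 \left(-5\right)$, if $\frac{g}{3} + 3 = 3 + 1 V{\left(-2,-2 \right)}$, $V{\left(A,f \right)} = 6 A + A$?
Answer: $-630$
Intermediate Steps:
$V{\left(A,f \right)} = 7 A$
$g = -42$ ($g = -9 + 3 \left(3 + 1 \cdot 7 \left(-2\right)\right) = -9 + 3 \left(3 + 1 \left(-14\right)\right) = -9 + 3 \left(3 - 14\right) = -9 + 3 \left(-11\right) = -9 - 33 = -42$)
$g \left(-3\right) 1 \left(-5\right) = - 42 \left(-3\right) 1 \left(-5\right) = - 42 \left(\left(-3\right) \left(-5\right)\right) = \left(-42\right) 15 = -630$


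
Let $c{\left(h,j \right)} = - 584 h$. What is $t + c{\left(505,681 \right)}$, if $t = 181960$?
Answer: $-112960$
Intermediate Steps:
$t + c{\left(505,681 \right)} = 181960 - 294920 = -112960$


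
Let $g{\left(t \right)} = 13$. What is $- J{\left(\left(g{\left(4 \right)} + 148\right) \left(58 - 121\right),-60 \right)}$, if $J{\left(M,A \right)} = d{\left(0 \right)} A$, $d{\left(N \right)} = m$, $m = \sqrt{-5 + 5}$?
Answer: $0$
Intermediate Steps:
$m = 0$ ($m = \sqrt{0} = 0$)
$d{\left(N \right)} = 0$
$J{\left(M,A \right)} = 0$ ($J{\left(M,A \right)} = 0 A = 0$)
$- J{\left(\left(g{\left(4 \right)} + 148\right) \left(58 - 121\right),-60 \right)} = \left(-1\right) 0 = 0$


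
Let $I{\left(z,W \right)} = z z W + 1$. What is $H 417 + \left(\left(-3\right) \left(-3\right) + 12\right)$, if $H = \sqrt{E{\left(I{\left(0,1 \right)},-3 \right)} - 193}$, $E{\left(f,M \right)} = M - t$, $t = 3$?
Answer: $21 + 417 i \sqrt{199} \approx 21.0 + 5882.5 i$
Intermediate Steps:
$I{\left(z,W \right)} = 1 + W z^{2}$ ($I{\left(z,W \right)} = z^{2} W + 1 = W z^{2} + 1 = 1 + W z^{2}$)
$E{\left(f,M \right)} = -3 + M$ ($E{\left(f,M \right)} = M - 3 = -3 + M$)
$H = i \sqrt{199}$ ($H = \sqrt{\left(-3 - 3\right) - 193} = \sqrt{-6 - 193} = \sqrt{-199} = i \sqrt{199} \approx 14.107 i$)
$H 417 + \left(\left(-3\right) \left(-3\right) + 12\right) = i \sqrt{199} \cdot 417 + \left(\left(-3\right) \left(-3\right) + 12\right) = 417 i \sqrt{199} + \left(9 + 12\right) = 417 i \sqrt{199} + 21 = 21 + 417 i \sqrt{199}$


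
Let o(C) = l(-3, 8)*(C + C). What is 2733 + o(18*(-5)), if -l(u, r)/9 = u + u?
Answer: -6987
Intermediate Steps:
l(u, r) = -18*u (l(u, r) = -9*(u + u) = -18*u)
o(C) = 108*C (o(C) = (-18*(-3))*(C + C) = 54*(2*C) = 108*C)
2733 + o(18*(-5)) = 2733 + 108*(18*(-5)) = 2733 + 108*(-90) = 2733 - 9720 = -6987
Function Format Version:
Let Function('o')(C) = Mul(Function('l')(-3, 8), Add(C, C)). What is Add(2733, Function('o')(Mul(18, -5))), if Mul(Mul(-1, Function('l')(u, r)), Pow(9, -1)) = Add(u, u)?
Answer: -6987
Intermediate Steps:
Function('l')(u, r) = Mul(-18, u) (Function('l')(u, r) = Mul(-9, Add(u, u)) = Mul(-9, Mul(2, u)) = Mul(-18, u))
Function('o')(C) = Mul(108, C) (Function('o')(C) = Mul(Mul(-18, -3), Add(C, C)) = Mul(54, Mul(2, C)) = Mul(108, C))
Add(2733, Function('o')(Mul(18, -5))) = Add(2733, Mul(108, Mul(18, -5))) = Add(2733, Mul(108, -90)) = Add(2733, -9720) = -6987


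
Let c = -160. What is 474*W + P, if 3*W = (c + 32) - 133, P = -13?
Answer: -41251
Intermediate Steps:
W = -87 (W = ((-160 + 32) - 133)/3 = (-128 - 133)/3 = (1/3)*(-261) = -87)
474*W + P = 474*(-87) - 13 = -41238 - 13 = -41251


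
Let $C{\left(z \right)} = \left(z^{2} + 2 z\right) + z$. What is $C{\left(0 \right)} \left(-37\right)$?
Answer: $0$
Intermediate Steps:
$C{\left(z \right)} = z^{2} + 3 z$
$C{\left(0 \right)} \left(-37\right) = 0 \left(3 + 0\right) \left(-37\right) = 0 \cdot 3 \left(-37\right) = 0 \left(-37\right) = 0$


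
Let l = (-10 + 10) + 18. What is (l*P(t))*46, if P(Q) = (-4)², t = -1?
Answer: 13248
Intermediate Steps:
P(Q) = 16
l = 18 (l = 0 + 18 = 18)
(l*P(t))*46 = (18*16)*46 = 288*46 = 13248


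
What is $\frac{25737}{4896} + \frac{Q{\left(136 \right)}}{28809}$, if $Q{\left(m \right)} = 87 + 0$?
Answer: $\frac{27477155}{5224032} \approx 5.2598$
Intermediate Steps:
$Q{\left(m \right)} = 87$
$\frac{25737}{4896} + \frac{Q{\left(136 \right)}}{28809} = \frac{25737}{4896} + \frac{87}{28809} = 25737 \cdot \frac{1}{4896} + 87 \cdot \frac{1}{28809} = \frac{8579}{1632} + \frac{29}{9603} = \frac{27477155}{5224032}$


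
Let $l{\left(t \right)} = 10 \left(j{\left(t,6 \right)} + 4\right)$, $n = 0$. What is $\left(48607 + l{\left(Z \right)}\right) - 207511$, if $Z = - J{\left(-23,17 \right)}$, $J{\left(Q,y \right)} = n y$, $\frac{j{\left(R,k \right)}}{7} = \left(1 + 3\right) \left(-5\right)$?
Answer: $-160264$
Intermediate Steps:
$j{\left(R,k \right)} = -140$ ($j{\left(R,k \right)} = 7 \left(1 + 3\right) \left(-5\right) = 7 \cdot 4 \left(-5\right) = 7 \left(-20\right) = -140$)
$J{\left(Q,y \right)} = 0$ ($J{\left(Q,y \right)} = 0 y = 0$)
$Z = 0$ ($Z = \left(-1\right) 0 = 0$)
$l{\left(t \right)} = -1360$ ($l{\left(t \right)} = 10 \left(-140 + 4\right) = 10 \left(-136\right) = -1360$)
$\left(48607 + l{\left(Z \right)}\right) - 207511 = \left(48607 - 1360\right) - 207511 = 47247 - 207511 = -160264$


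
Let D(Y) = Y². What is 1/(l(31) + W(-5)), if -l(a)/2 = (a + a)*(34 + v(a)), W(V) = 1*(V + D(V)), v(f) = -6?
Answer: -1/3452 ≈ -0.00028969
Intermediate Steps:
W(V) = V + V² (W(V) = 1*(V + V²) = V + V²)
l(a) = -112*a (l(a) = -2*(a + a)*(34 - 6) = -2*2*a*28 = -112*a)
1/(l(31) + W(-5)) = 1/(-112*31 - 5*(1 - 5)) = 1/(-3472 - 5*(-4)) = 1/(-3472 + 20) = 1/(-3452) = -1/3452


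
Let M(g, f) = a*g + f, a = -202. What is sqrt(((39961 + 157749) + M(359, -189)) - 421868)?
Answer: 9*I*sqrt(3665) ≈ 544.85*I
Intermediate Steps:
M(g, f) = f - 202*g (M(g, f) = -202*g + f = f - 202*g)
sqrt(((39961 + 157749) + M(359, -189)) - 421868) = sqrt(((39961 + 157749) + (-189 - 202*359)) - 421868) = sqrt((197710 + (-189 - 72518)) - 421868) = sqrt((197710 - 72707) - 421868) = sqrt(125003 - 421868) = sqrt(-296865) = 9*I*sqrt(3665)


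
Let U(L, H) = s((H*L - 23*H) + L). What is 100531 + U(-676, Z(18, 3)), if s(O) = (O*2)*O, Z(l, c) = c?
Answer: 15479589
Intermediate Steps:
s(O) = 2*O² (s(O) = (2*O)*O = 2*O²)
U(L, H) = 2*(L - 23*H + H*L)² (U(L, H) = 2*((H*L - 23*H) + L)² = 2*((-23*H + H*L) + L)² = 2*(L - 23*H + H*L)²)
100531 + U(-676, Z(18, 3)) = 100531 + 2*(-676 - 23*3 + 3*(-676))² = 100531 + 2*(-676 - 69 - 2028)² = 100531 + 2*(-2773)² = 100531 + 2*7689529 = 100531 + 15379058 = 15479589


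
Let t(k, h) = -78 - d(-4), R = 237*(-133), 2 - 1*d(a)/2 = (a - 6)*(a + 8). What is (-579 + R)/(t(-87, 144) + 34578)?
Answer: -2675/2868 ≈ -0.93271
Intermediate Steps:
d(a) = 4 - 2*(-6 + a)*(8 + a) (d(a) = 4 - 2*(a - 6)*(a + 8) = 4 - 2*(-6 + a)*(8 + a))
R = -31521
t(k, h) = -162 (t(k, h) = -78 - (100 - 4*(-4) - 2*(-4)²) = -78 - (100 + 16 - 2*16) = -78 - (100 + 16 - 32) = -78 - 1*84 = -78 - 84 = -162)
(-579 + R)/(t(-87, 144) + 34578) = (-579 - 31521)/(-162 + 34578) = -32100/34416 = -32100*1/34416 = -2675/2868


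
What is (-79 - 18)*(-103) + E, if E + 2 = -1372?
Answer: 8617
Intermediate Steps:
E = -1374 (E = -2 - 1372 = -1374)
(-79 - 18)*(-103) + E = (-79 - 18)*(-103) - 1374 = -97*(-103) - 1374 = 9991 - 1374 = 8617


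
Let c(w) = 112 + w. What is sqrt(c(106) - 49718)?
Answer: 30*I*sqrt(55) ≈ 222.49*I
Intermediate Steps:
sqrt(c(106) - 49718) = sqrt((112 + 106) - 49718) = sqrt(218 - 49718) = sqrt(-49500) = 30*I*sqrt(55)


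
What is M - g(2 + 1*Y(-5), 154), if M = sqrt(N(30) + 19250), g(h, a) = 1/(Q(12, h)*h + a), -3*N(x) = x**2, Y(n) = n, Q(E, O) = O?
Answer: -1/163 + 5*sqrt(758) ≈ 137.65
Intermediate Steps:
N(x) = -x**2/3
g(h, a) = 1/(a + h**2) (g(h, a) = 1/(h*h + a) = 1/(h**2 + a) = 1/(a + h**2))
M = 5*sqrt(758) (M = sqrt(-1/3*30**2 + 19250) = sqrt(-1/3*900 + 19250) = sqrt(-300 + 19250) = sqrt(18950) = 5*sqrt(758) ≈ 137.66)
M - g(2 + 1*Y(-5), 154) = 5*sqrt(758) - 1/(154 + (2 + 1*(-5))**2) = 5*sqrt(758) - 1/(154 + (2 - 5)**2) = 5*sqrt(758) - 1/(154 + (-3)**2) = 5*sqrt(758) - 1/(154 + 9) = 5*sqrt(758) - 1/163 = -1/163 + 5*sqrt(758)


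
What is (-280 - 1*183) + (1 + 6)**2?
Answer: -414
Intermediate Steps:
(-280 - 1*183) + (1 + 6)**2 = (-280 - 183) + 7**2 = -463 + 49 = -414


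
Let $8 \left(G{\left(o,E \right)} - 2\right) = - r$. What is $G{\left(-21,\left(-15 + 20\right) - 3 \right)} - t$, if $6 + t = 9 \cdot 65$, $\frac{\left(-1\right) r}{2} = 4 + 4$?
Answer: $-575$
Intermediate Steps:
$r = -16$ ($r = - 2 \left(4 + 4\right) = \left(-2\right) 8 = -16$)
$G{\left(o,E \right)} = 4$ ($G{\left(o,E \right)} = 2 + \frac{\left(-1\right) \left(-16\right)}{8} = 2 + \frac{1}{8} \cdot 16 = 2 + 2 = 4$)
$t = 579$ ($t = -6 + 9 \cdot 65 = -6 + 585 = 579$)
$G{\left(-21,\left(-15 + 20\right) - 3 \right)} - t = 4 - 579 = -575$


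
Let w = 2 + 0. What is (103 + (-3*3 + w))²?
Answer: 9216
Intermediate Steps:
w = 2
(103 + (-3*3 + w))² = (103 + (-3*3 + 2))² = (103 + (-9 + 2))² = (103 - 7)² = 96² = 9216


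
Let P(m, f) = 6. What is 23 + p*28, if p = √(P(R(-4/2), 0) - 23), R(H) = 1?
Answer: 23 + 28*I*√17 ≈ 23.0 + 115.45*I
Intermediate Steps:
p = I*√17 (p = √(6 - 23) = √(-17) = I*√17 ≈ 4.1231*I)
23 + p*28 = 23 + (I*√17)*28 = 23 + 28*I*√17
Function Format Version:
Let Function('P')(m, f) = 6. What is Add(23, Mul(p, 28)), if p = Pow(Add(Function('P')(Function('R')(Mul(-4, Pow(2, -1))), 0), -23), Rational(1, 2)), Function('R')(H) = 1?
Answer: Add(23, Mul(28, I, Pow(17, Rational(1, 2)))) ≈ Add(23.000, Mul(115.45, I))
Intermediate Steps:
p = Mul(I, Pow(17, Rational(1, 2))) (p = Pow(Add(6, -23), Rational(1, 2)) = Pow(-17, Rational(1, 2)) = Mul(I, Pow(17, Rational(1, 2))) ≈ Mul(4.1231, I))
Add(23, Mul(p, 28)) = Add(23, Mul(Mul(I, Pow(17, Rational(1, 2))), 28)) = Add(23, Mul(28, I, Pow(17, Rational(1, 2))))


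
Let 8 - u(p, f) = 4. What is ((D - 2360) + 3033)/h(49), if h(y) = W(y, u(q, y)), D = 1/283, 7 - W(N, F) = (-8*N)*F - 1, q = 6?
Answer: 47615/111502 ≈ 0.42703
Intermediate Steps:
u(p, f) = 4 (u(p, f) = 8 - 1*4 = 8 - 4 = 4)
W(N, F) = 8 + 8*F*N (W(N, F) = 7 - ((-8*N)*F - 1) = 7 - (-8*F*N - 1) = 7 - (-1 - 8*F*N) = 7 + (1 + 8*F*N) = 8 + 8*F*N)
D = 1/283 ≈ 0.0035336
h(y) = 8 + 32*y (h(y) = 8 + 8*4*y = 8 + 32*y)
((D - 2360) + 3033)/h(49) = ((1/283 - 2360) + 3033)/(8 + 32*49) = (-667879/283 + 3033)/(8 + 1568) = (190460/283)/1576 = (190460/283)*(1/1576) = 47615/111502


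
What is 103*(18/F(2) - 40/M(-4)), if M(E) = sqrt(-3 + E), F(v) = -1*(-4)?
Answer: 927/2 + 4120*I*sqrt(7)/7 ≈ 463.5 + 1557.2*I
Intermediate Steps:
F(v) = 4
103*(18/F(2) - 40/M(-4)) = 103*(18/4 - 40/sqrt(-3 - 4)) = 103*(18*(1/4) - 40*(-I*sqrt(7)/7)) = 103*(9/2 - 40*(-I*sqrt(7)/7)) = 103*(9/2 - (-40)*I*sqrt(7)/7) = 103*(9/2 + 40*I*sqrt(7)/7) = 927/2 + 4120*I*sqrt(7)/7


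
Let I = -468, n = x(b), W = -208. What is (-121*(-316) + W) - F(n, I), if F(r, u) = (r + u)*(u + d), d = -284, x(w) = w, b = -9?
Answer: -320676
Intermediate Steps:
n = -9
F(r, u) = (-284 + u)*(r + u) (F(r, u) = (r + u)*(u - 284) = (r + u)*(-284 + u) = (-284 + u)*(r + u))
(-121*(-316) + W) - F(n, I) = (-121*(-316) - 208) - ((-468)² - 284*(-9) - 284*(-468) - 9*(-468)) = (38236 - 208) - (219024 + 2556 + 132912 + 4212) = 38028 - 1*358704 = 38028 - 358704 = -320676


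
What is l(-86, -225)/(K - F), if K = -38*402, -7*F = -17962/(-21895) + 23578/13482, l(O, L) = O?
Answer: 88851705390/15782163257743 ≈ 0.0056299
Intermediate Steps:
F = -379201997/1033159365 (F = -(-17962/(-21895) + 23578/13482)/7 = -(-17962*(-1/21895) + 23578*(1/13482))/7 = -(17962/21895 + 11789/6741)/7 = -⅐*379201997/147594195 = -379201997/1033159365 ≈ -0.36703)
K = -15276
l(-86, -225)/(K - F) = -86/(-15276 - 1*(-379201997/1033159365)) = -86/(-15276 + 379201997/1033159365) = -86/(-15782163257743/1033159365) = -86*(-1033159365/15782163257743) = 88851705390/15782163257743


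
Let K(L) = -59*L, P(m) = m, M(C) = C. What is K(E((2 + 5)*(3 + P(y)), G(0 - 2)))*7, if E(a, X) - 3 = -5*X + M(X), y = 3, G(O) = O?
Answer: -4543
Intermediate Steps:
E(a, X) = 3 - 4*X (E(a, X) = 3 + (-5*X + X) = 3 - 4*X)
K(E((2 + 5)*(3 + P(y)), G(0 - 2)))*7 = -59*(3 - 4*(0 - 2))*7 = -59*(3 - 4*(-2))*7 = -59*(3 + 8)*7 = -59*11*7 = -649*7 = -4543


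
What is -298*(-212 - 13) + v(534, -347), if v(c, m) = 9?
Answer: 67059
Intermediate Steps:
-298*(-212 - 13) + v(534, -347) = -298*(-212 - 13) + 9 = -298*(-225) + 9 = 67050 + 9 = 67059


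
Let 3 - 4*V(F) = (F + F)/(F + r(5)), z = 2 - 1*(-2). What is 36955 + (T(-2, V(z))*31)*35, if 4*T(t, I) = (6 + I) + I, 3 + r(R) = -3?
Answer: 316255/8 ≈ 39532.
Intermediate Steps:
r(R) = -6 (r(R) = -3 - 3 = -6)
z = 4 (z = 2 + 2 = 4)
V(F) = ¾ - F/(2*(-6 + F)) (V(F) = ¾ - (F + F)/(4*(F - 6)) = ¾ - 2*F/(4*(-6 + F)) = ¾ - F/(2*(-6 + F)))
T(t, I) = 3/2 + I/2 (T(t, I) = ((6 + I) + I)/4 = (6 + 2*I)/4 = 3/2 + I/2)
36955 + (T(-2, V(z))*31)*35 = 36955 + ((3/2 + ((-18 + 4)/(4*(-6 + 4)))/2)*31)*35 = 36955 + ((3/2 + ((¼)*(-14)/(-2))/2)*31)*35 = 36955 + ((3/2 + ((¼)*(-½)*(-14))/2)*31)*35 = 36955 + ((3/2 + (½)*(7/4))*31)*35 = 36955 + ((3/2 + 7/8)*31)*35 = 36955 + ((19/8)*31)*35 = 36955 + (589/8)*35 = 36955 + 20615/8 = 316255/8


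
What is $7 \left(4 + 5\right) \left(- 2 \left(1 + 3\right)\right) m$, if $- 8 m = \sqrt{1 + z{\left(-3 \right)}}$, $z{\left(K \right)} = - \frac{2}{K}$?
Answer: $21 \sqrt{15} \approx 81.333$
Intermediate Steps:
$m = - \frac{\sqrt{15}}{24}$ ($m = - \frac{\sqrt{1 - \frac{2}{-3}}}{8} = - \frac{\sqrt{1 - - \frac{2}{3}}}{8} = - \frac{\sqrt{1 + \frac{2}{3}}}{8} = - \frac{\sqrt{\frac{5}{3}}}{8} = - \frac{\frac{1}{3} \sqrt{15}}{8} = - \frac{\sqrt{15}}{24} \approx -0.16137$)
$7 \left(4 + 5\right) \left(- 2 \left(1 + 3\right)\right) m = 7 \left(4 + 5\right) \left(- 2 \left(1 + 3\right)\right) \left(- \frac{\sqrt{15}}{24}\right) = 7 \cdot 9 \left(\left(-2\right) 4\right) \left(- \frac{\sqrt{15}}{24}\right) = 7 \cdot 9 \left(-8\right) \left(- \frac{\sqrt{15}}{24}\right) = 7 \left(-72\right) \left(- \frac{\sqrt{15}}{24}\right) = - 504 \left(- \frac{\sqrt{15}}{24}\right) = 21 \sqrt{15}$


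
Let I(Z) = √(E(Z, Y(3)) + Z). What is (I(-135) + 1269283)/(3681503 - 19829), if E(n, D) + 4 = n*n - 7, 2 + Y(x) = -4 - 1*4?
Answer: 1269283/3661674 + √18079/3661674 ≈ 0.34668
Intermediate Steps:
Y(x) = -10 (Y(x) = -2 + (-4 - 1*4) = -2 + (-4 - 4) = -2 - 8 = -10)
E(n, D) = -11 + n² (E(n, D) = -4 + (n*n - 7) = -4 + (n² - 7) = -4 + (-7 + n²) = -11 + n²)
I(Z) = √(-11 + Z + Z²) (I(Z) = √((-11 + Z²) + Z) = √(-11 + Z + Z²))
(I(-135) + 1269283)/(3681503 - 19829) = (√(-11 - 135 + (-135)²) + 1269283)/(3681503 - 19829) = (√(-11 - 135 + 18225) + 1269283)/3661674 = (√18079 + 1269283)*(1/3661674) = (1269283 + √18079)*(1/3661674) = 1269283/3661674 + √18079/3661674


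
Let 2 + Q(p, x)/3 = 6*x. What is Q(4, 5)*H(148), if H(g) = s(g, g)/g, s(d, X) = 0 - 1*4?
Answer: -84/37 ≈ -2.2703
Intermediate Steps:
Q(p, x) = -6 + 18*x (Q(p, x) = -6 + 3*(6*x) = -6 + 18*x)
s(d, X) = -4 (s(d, X) = 0 - 4 = -4)
H(g) = -4/g
Q(4, 5)*H(148) = (-6 + 18*5)*(-4/148) = (-6 + 90)*(-4*1/148) = 84*(-1/37) = -84/37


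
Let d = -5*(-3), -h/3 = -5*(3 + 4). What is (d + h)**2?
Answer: 14400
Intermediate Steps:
h = 105 (h = -(-15)*(3 + 4) = -(-15)*7 = -3*(-35) = 105)
d = 15
(d + h)**2 = (15 + 105)**2 = 120**2 = 14400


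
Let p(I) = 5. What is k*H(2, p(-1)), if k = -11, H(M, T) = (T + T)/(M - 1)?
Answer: -110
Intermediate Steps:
H(M, T) = 2*T/(-1 + M) (H(M, T) = (2*T)/(-1 + M) = 2*T/(-1 + M))
k*H(2, p(-1)) = -22*5/(-1 + 2) = -22*5/1 = -22*5 = -11*10 = -110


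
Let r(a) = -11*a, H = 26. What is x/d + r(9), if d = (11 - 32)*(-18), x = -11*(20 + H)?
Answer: -18964/189 ≈ -100.34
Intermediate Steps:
x = -506 (x = -11*(20 + 26) = -11*46 = -506)
d = 378 (d = -21*(-18) = 378)
x/d + r(9) = -506/378 - 11*9 = -506*1/378 - 99 = -253/189 - 99 = -18964/189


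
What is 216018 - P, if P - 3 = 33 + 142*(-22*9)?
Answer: 244098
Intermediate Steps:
P = -28080 (P = 3 + (33 + 142*(-22*9)) = 3 + (33 + 142*(-198)) = 3 + (33 - 28116) = 3 - 28083 = -28080)
216018 - P = 216018 - 1*(-28080) = 216018 + 28080 = 244098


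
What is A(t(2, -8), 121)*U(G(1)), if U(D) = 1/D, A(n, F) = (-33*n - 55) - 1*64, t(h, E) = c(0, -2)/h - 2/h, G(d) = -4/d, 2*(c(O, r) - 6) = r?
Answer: 337/8 ≈ 42.125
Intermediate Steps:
c(O, r) = 6 + r/2
t(h, E) = 3/h (t(h, E) = (6 + (½)*(-2))/h - 2/h = (6 - 1)/h - 2/h = 5/h - 2/h = 3/h)
A(n, F) = -119 - 33*n (A(n, F) = (-55 - 33*n) - 64 = -119 - 33*n)
U(D) = 1/D
A(t(2, -8), 121)*U(G(1)) = (-119 - 99/2)/((-4/1)) = (-119 - 99/2)/((-4*1)) = (-119 - 33*3/2)/(-4) = (-119 - 99/2)*(-¼) = -337/2*(-¼) = 337/8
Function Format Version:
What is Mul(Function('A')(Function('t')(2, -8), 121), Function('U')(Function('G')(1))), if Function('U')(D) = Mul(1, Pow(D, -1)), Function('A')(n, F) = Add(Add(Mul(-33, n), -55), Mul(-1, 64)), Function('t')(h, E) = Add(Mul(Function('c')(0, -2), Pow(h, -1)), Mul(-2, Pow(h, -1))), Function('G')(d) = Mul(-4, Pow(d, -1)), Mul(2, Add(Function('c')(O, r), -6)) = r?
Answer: Rational(337, 8) ≈ 42.125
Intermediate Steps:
Function('c')(O, r) = Add(6, Mul(Rational(1, 2), r))
Function('t')(h, E) = Mul(3, Pow(h, -1)) (Function('t')(h, E) = Add(Mul(Add(6, Mul(Rational(1, 2), -2)), Pow(h, -1)), Mul(-2, Pow(h, -1))) = Add(Mul(Add(6, -1), Pow(h, -1)), Mul(-2, Pow(h, -1))) = Add(Mul(5, Pow(h, -1)), Mul(-2, Pow(h, -1))) = Mul(3, Pow(h, -1)))
Function('A')(n, F) = Add(-119, Mul(-33, n)) (Function('A')(n, F) = Add(Add(-55, Mul(-33, n)), -64) = Add(-119, Mul(-33, n)))
Function('U')(D) = Pow(D, -1)
Mul(Function('A')(Function('t')(2, -8), 121), Function('U')(Function('G')(1))) = Mul(Add(-119, Mul(-33, Mul(3, Pow(2, -1)))), Pow(Mul(-4, Pow(1, -1)), -1)) = Mul(Add(-119, Mul(-33, Mul(3, Rational(1, 2)))), Pow(Mul(-4, 1), -1)) = Mul(Add(-119, Mul(-33, Rational(3, 2))), Pow(-4, -1)) = Mul(Add(-119, Rational(-99, 2)), Rational(-1, 4)) = Mul(Rational(-337, 2), Rational(-1, 4)) = Rational(337, 8)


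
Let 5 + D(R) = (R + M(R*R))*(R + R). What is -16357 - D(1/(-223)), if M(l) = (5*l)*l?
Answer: -9017687782891860/551473077343 ≈ -16352.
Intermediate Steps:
M(l) = 5*l²
D(R) = -5 + 2*R*(R + 5*R⁴) (D(R) = -5 + (R + 5*(R*R)²)*(R + R) = -5 + (R + 5*(R²)²)*(2*R) = -5 + (R + 5*R⁴)*(2*R) = -5 + 2*R*(R + 5*R⁴))
-16357 - D(1/(-223)) = -16357 - (-5 + 2*(1/(-223))² + 10*(1/(-223))⁵) = -16357 - (-5 + 2*(-1/223)² + 10*(-1/223)⁵) = -16357 - (-5 + 2*(1/49729) + 10*(-1/551473077343)) = -16357 - (-5 + 2/49729 - 10/551473077343) = -16357 - 1*(-2757343207591/551473077343) = -16357 + 2757343207591/551473077343 = -9017687782891860/551473077343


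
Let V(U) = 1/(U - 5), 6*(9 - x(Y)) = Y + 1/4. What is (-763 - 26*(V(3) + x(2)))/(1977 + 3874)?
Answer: -3897/23404 ≈ -0.16651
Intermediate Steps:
x(Y) = 215/24 - Y/6 (x(Y) = 9 - (Y + 1/4)/6 = 9 - (Y + ¼)/6 = 9 - (¼ + Y)/6 = 9 + (-1/24 - Y/6) = 215/24 - Y/6)
V(U) = 1/(-5 + U)
(-763 - 26*(V(3) + x(2)))/(1977 + 3874) = (-763 - 26*(1/(-5 + 3) + (215/24 - ⅙*2)))/(1977 + 3874) = (-763 - 26*(1/(-2) + (215/24 - ⅓)))/5851 = (-763 - 26*(-½ + 69/8))*(1/5851) = (-763 - 26*65/8)*(1/5851) = (-763 - 845/4)*(1/5851) = -3897/4*1/5851 = -3897/23404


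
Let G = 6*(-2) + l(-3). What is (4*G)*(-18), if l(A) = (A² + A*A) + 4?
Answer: -720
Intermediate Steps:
l(A) = 4 + 2*A² (l(A) = (A² + A²) + 4 = 2*A² + 4 = 4 + 2*A²)
G = 10 (G = 6*(-2) + (4 + 2*(-3)²) = -12 + (4 + 2*9) = -12 + (4 + 18) = -12 + 22 = 10)
(4*G)*(-18) = (4*10)*(-18) = 40*(-18) = -720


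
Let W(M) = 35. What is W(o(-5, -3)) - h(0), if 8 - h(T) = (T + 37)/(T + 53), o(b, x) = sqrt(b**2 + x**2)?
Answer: 1468/53 ≈ 27.698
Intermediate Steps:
h(T) = 8 - (37 + T)/(53 + T) (h(T) = 8 - (T + 37)/(T + 53) = 8 - (37 + T)/(53 + T))
W(o(-5, -3)) - h(0) = 35 - (387 + 7*0)/(53 + 0) = 35 - (387 + 0)/53 = 35 - 387/53 = 1468/53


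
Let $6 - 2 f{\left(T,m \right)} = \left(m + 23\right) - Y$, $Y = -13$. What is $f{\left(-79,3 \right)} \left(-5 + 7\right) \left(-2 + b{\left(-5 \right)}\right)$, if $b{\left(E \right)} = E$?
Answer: $231$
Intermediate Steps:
$f{\left(T,m \right)} = -15 - \frac{m}{2}$ ($f{\left(T,m \right)} = 3 - \frac{\left(m + 23\right) - -13}{2} = 3 - \frac{\left(23 + m\right) + 13}{2} = 3 - \frac{36 + m}{2} = 3 - \left(18 + \frac{m}{2}\right) = -15 - \frac{m}{2}$)
$f{\left(-79,3 \right)} \left(-5 + 7\right) \left(-2 + b{\left(-5 \right)}\right) = \left(-15 - \frac{3}{2}\right) \left(-5 + 7\right) \left(-2 - 5\right) = \left(-15 - \frac{3}{2}\right) 2 \left(-7\right) = \left(- \frac{33}{2}\right) \left(-14\right) = 231$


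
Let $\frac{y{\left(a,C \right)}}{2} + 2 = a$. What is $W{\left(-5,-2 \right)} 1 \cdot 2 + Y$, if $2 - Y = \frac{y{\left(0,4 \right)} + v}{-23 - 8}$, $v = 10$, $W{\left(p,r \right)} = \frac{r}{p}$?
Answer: $\frac{464}{155} \approx 2.9935$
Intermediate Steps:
$y{\left(a,C \right)} = -4 + 2 a$
$Y = \frac{68}{31}$ ($Y = 2 - \frac{\left(-4 + 2 \cdot 0\right) + 10}{-23 - 8} = 2 - \frac{\left(-4 + 0\right) + 10}{-31} = 2 - \left(-4 + 10\right) \left(- \frac{1}{31}\right) = 2 - 6 \left(- \frac{1}{31}\right) = 2 - - \frac{6}{31} = 2 + \frac{6}{31} = \frac{68}{31} \approx 2.1936$)
$W{\left(-5,-2 \right)} 1 \cdot 2 + Y = - \frac{2}{-5} \cdot 1 \cdot 2 + \frac{68}{31} = \left(-2\right) \left(- \frac{1}{5}\right) 1 \cdot 2 + \frac{68}{31} = \frac{2}{5} \cdot 1 \cdot 2 + \frac{68}{31} = \frac{2}{5} \cdot 2 + \frac{68}{31} = \frac{4}{5} + \frac{68}{31} = \frac{464}{155}$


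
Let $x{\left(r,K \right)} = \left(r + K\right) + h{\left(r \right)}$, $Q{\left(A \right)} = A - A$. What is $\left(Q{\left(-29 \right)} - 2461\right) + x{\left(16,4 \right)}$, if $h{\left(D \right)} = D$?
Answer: $-2425$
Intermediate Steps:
$Q{\left(A \right)} = 0$
$x{\left(r,K \right)} = K + 2 r$ ($x{\left(r,K \right)} = \left(r + K\right) + r = \left(K + r\right) + r = K + 2 r$)
$\left(Q{\left(-29 \right)} - 2461\right) + x{\left(16,4 \right)} = \left(0 - 2461\right) + \left(4 + 2 \cdot 16\right) = -2461 + \left(4 + 32\right) = -2461 + 36 = -2425$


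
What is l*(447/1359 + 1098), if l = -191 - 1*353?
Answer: -270663392/453 ≈ -5.9749e+5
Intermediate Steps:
l = -544 (l = -191 - 353 = -544)
l*(447/1359 + 1098) = -544*(447/1359 + 1098) = -544*(447*(1/1359) + 1098) = -544*(149/453 + 1098) = -544*497543/453 = -270663392/453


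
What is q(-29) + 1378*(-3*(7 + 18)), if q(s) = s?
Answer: -103379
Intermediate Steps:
q(-29) + 1378*(-3*(7 + 18)) = -29 + 1378*(-3*(7 + 18)) = -29 + 1378*(-3*25) = -29 + 1378*(-75) = -29 - 103350 = -103379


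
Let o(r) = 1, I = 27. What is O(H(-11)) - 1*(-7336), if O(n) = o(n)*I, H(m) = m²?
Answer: 7363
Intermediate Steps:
O(n) = 27 (O(n) = 1*27 = 27)
O(H(-11)) - 1*(-7336) = 27 - 1*(-7336) = 27 + 7336 = 7363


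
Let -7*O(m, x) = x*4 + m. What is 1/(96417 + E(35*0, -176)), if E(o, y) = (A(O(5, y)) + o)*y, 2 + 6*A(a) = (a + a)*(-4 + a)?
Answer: -147/68367181 ≈ -2.1502e-6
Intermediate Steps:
O(m, x) = -4*x/7 - m/7 (O(m, x) = -(x*4 + m)/7 = -(4*x + m)/7 = -(m + 4*x)/7 = -4*x/7 - m/7)
A(a) = -⅓ + a*(-4 + a)/3 (A(a) = -⅓ + ((a + a)*(-4 + a))/6 = -⅓ + ((2*a)*(-4 + a))/6 = -⅓ + (2*a*(-4 + a))/6 = -⅓ + a*(-4 + a)/3)
E(o, y) = y*(13/21 + o + (-5/7 - 4*y/7)²/3 + 16*y/21) (E(o, y) = ((-⅓ - 4*(-4*y/7 - ⅐*5)/3 + (-4*y/7 - ⅐*5)²/3) + o)*y = ((-⅓ - 4*(-4*y/7 - 5/7)/3 + (-4*y/7 - 5/7)²/3) + o)*y = ((-⅓ - 4*(-5/7 - 4*y/7)/3 + (-5/7 - 4*y/7)²/3) + o)*y = ((-⅓ + (20/21 + 16*y/21) + (-5/7 - 4*y/7)²/3) + o)*y = ((13/21 + (-5/7 - 4*y/7)²/3 + 16*y/21) + o)*y = (13/21 + o + (-5/7 - 4*y/7)²/3 + 16*y/21)*y = y*(13/21 + o + (-5/7 - 4*y/7)²/3 + 16*y/21))
1/(96417 + E(35*0, -176)) = 1/(96417 + (1/147)*(-176)*(116 + 16*(-176)² + 147*(35*0) + 152*(-176))) = 1/(96417 + (1/147)*(-176)*(116 + 16*30976 + 147*0 - 26752)) = 1/(96417 + (1/147)*(-176)*(116 + 495616 + 0 - 26752)) = 1/(96417 + (1/147)*(-176)*468980) = 1/(96417 - 82540480/147) = 1/(-68367181/147) = -147/68367181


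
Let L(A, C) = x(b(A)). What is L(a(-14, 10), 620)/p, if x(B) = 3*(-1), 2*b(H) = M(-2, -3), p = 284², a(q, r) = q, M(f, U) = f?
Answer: -3/80656 ≈ -3.7195e-5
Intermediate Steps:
p = 80656
b(H) = -1 (b(H) = (½)*(-2) = -1)
x(B) = -3
L(A, C) = -3
L(a(-14, 10), 620)/p = -3/80656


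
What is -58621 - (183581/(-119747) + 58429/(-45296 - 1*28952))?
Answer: -521177233262425/8890975256 ≈ -58619.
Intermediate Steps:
-58621 - (183581/(-119747) + 58429/(-45296 - 1*28952)) = -58621 - (183581*(-1/119747) + 58429/(-45296 - 28952)) = -58621 - (-183581/119747 + 58429/(-74248)) = -58621 - (-183581/119747 + 58429*(-1/74248)) = -58621 - (-183581/119747 - 58429/74248) = -58621 - 1*(-20627219551/8890975256) = -58621 + 20627219551/8890975256 = -521177233262425/8890975256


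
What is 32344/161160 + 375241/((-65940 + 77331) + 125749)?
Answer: 1622737393/552537060 ≈ 2.9369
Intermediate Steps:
32344/161160 + 375241/((-65940 + 77331) + 125749) = 32344*(1/161160) + 375241/(11391 + 125749) = 4043/20145 + 375241/137140 = 1622737393/552537060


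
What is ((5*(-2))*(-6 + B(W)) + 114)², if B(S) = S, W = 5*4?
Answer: 676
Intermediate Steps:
W = 20
((5*(-2))*(-6 + B(W)) + 114)² = ((5*(-2))*(-6 + 20) + 114)² = (-10*14 + 114)² = (-140 + 114)² = (-26)² = 676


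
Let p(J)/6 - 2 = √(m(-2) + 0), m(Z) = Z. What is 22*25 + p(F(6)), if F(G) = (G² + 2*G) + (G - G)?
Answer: 562 + 6*I*√2 ≈ 562.0 + 8.4853*I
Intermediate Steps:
F(G) = G² + 2*G (F(G) = (G² + 2*G) + 0 = G² + 2*G)
p(J) = 12 + 6*I*√2 (p(J) = 12 + 6*√(-2 + 0) = 12 + 6*√(-2) = 12 + 6*(I*√2) = 12 + 6*I*√2)
22*25 + p(F(6)) = 22*25 + (12 + 6*I*√2) = 550 + (12 + 6*I*√2) = 562 + 6*I*√2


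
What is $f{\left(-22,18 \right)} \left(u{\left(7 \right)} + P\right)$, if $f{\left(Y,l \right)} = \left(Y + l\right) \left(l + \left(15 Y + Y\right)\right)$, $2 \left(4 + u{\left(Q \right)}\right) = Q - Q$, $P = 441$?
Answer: $583832$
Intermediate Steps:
$u{\left(Q \right)} = -4$ ($u{\left(Q \right)} = -4 + \frac{Q - Q}{2} = -4 + \frac{1}{2} \cdot 0 = -4 + 0 = -4$)
$f{\left(Y,l \right)} = \left(Y + l\right) \left(l + 16 Y\right)$
$f{\left(-22,18 \right)} \left(u{\left(7 \right)} + P\right) = \left(18^{2} + 16 \left(-22\right)^{2} + 17 \left(-22\right) 18\right) \left(-4 + 441\right) = \left(324 + 16 \cdot 484 - 6732\right) 437 = \left(324 + 7744 - 6732\right) 437 = 1336 \cdot 437 = 583832$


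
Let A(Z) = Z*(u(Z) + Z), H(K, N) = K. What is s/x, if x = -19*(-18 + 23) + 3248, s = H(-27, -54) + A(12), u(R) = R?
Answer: 87/1051 ≈ 0.082778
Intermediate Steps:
A(Z) = 2*Z² (A(Z) = Z*(Z + Z) = Z*(2*Z) = 2*Z²)
s = 261 (s = -27 + 2*12² = -27 + 2*144 = -27 + 288 = 261)
x = 3153 (x = -19*5 + 3248 = -95 + 3248 = 3153)
s/x = 261/3153 = 261*(1/3153) = 87/1051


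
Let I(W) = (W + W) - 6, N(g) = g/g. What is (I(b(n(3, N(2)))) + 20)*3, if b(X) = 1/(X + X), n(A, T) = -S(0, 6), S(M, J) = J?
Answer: 83/2 ≈ 41.500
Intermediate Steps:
N(g) = 1
n(A, T) = -6 (n(A, T) = -1*6 = -6)
b(X) = 1/(2*X)
I(W) = -6 + 2*W (I(W) = 2*W - 6 = -6 + 2*W)
(I(b(n(3, N(2)))) + 20)*3 = ((-6 + 2*((½)/(-6))) + 20)*3 = ((-6 + 2*((½)*(-⅙))) + 20)*3 = ((-6 + 2*(-1/12)) + 20)*3 = ((-6 - ⅙) + 20)*3 = (-37/6 + 20)*3 = (83/6)*3 = 83/2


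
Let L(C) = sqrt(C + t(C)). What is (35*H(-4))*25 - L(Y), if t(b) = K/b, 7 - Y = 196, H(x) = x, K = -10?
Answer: -3500 - I*sqrt(749931)/63 ≈ -3500.0 - 13.746*I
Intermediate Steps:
Y = -189 (Y = 7 - 1*196 = 7 - 196 = -189)
t(b) = -10/b
L(C) = sqrt(C - 10/C)
(35*H(-4))*25 - L(Y) = (35*(-4))*25 - sqrt(-189 - 10/(-189)) = -140*25 - sqrt(-189 - 10*(-1/189)) = -3500 - sqrt(-189 + 10/189) = -3500 - sqrt(-35711/189) = -3500 - I*sqrt(749931)/63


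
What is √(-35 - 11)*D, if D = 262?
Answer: 262*I*√46 ≈ 1777.0*I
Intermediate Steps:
√(-35 - 11)*D = √(-35 - 11)*262 = √(-46)*262 = (I*√46)*262 = 262*I*√46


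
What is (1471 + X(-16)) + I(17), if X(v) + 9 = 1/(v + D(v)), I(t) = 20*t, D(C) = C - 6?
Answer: 68475/38 ≈ 1802.0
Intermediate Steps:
D(C) = -6 + C
X(v) = -9 + 1/(-6 + 2*v) (X(v) = -9 + 1/(v + (-6 + v)) = -9 + 1/(-6 + 2*v))
(1471 + X(-16)) + I(17) = (1471 + (55 - 18*(-16))/(2*(-3 - 16))) + 20*17 = (1471 + (½)*(55 + 288)/(-19)) + 340 = (1471 + (½)*(-1/19)*343) + 340 = (1471 - 343/38) + 340 = 55555/38 + 340 = 68475/38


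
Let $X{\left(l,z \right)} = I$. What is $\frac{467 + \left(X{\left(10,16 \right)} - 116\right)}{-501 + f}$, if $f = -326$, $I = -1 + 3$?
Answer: $- \frac{353}{827} \approx -0.42684$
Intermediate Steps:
$I = 2$
$X{\left(l,z \right)} = 2$
$\frac{467 + \left(X{\left(10,16 \right)} - 116\right)}{-501 + f} = \frac{467 + \left(2 - 116\right)}{-501 - 326} = \frac{467 - 114}{-827} = 353 \left(- \frac{1}{827}\right) = - \frac{353}{827}$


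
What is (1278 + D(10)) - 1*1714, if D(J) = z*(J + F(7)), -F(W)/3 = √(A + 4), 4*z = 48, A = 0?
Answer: -388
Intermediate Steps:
z = 12 (z = (¼)*48 = 12)
F(W) = -6 (F(W) = -3*√(0 + 4) = -3*√4 = -3*2 = -6)
D(J) = -72 + 12*J (D(J) = 12*(J - 6) = 12*(-6 + J) = -72 + 12*J)
(1278 + D(10)) - 1*1714 = (1278 + (-72 + 12*10)) - 1*1714 = (1278 + (-72 + 120)) - 1714 = (1278 + 48) - 1714 = 1326 - 1714 = -388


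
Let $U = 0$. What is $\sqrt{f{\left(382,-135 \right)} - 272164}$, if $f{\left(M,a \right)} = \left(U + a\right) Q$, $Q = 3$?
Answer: $i \sqrt{272569} \approx 522.08 i$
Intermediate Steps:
$f{\left(M,a \right)} = 3 a$ ($f{\left(M,a \right)} = \left(0 + a\right) 3 = a 3 = 3 a$)
$\sqrt{f{\left(382,-135 \right)} - 272164} = \sqrt{3 \left(-135\right) - 272164} = \sqrt{-405 - 272164} = \sqrt{-272569} = i \sqrt{272569}$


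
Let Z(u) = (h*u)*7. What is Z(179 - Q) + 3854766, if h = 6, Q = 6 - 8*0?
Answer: 3862032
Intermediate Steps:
Q = 6 (Q = 6 + 0 = 6)
Z(u) = 42*u (Z(u) = (6*u)*7 = 42*u)
Z(179 - Q) + 3854766 = 42*(179 - 1*6) + 3854766 = 42*(179 - 6) + 3854766 = 42*173 + 3854766 = 7266 + 3854766 = 3862032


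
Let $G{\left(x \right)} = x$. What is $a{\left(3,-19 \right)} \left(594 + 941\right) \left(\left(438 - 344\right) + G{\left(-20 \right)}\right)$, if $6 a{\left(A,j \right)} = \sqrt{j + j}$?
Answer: $\frac{56795 i \sqrt{38}}{3} \approx 1.167 \cdot 10^{5} i$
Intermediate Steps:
$a{\left(A,j \right)} = \frac{\sqrt{2} \sqrt{j}}{6}$ ($a{\left(A,j \right)} = \frac{\sqrt{j + j}}{6} = \frac{\sqrt{2 j}}{6} = \frac{\sqrt{2} \sqrt{j}}{6}$)
$a{\left(3,-19 \right)} \left(594 + 941\right) \left(\left(438 - 344\right) + G{\left(-20 \right)}\right) = \frac{\sqrt{2} \sqrt{-19}}{6} \left(594 + 941\right) \left(\left(438 - 344\right) - 20\right) = \frac{\sqrt{2} i \sqrt{19}}{6} \cdot 1535 \left(94 - 20\right) = \frac{i \sqrt{38}}{6} \cdot 1535 \cdot 74 = \frac{i \sqrt{38}}{6} \cdot 113590 = \frac{56795 i \sqrt{38}}{3}$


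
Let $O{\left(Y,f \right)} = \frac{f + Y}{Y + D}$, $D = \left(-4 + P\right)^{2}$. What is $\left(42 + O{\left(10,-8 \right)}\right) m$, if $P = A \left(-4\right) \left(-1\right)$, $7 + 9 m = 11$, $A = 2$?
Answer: $\frac{2188}{117} \approx 18.701$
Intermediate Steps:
$m = \frac{4}{9}$ ($m = - \frac{7}{9} + \frac{1}{9} \cdot 11 = - \frac{7}{9} + \frac{11}{9} = \frac{4}{9} \approx 0.44444$)
$P = 8$ ($P = 2 \left(-4\right) \left(-1\right) = \left(-8\right) \left(-1\right) = 8$)
$D = 16$ ($D = \left(-4 + 8\right)^{2} = 4^{2} = 16$)
$O{\left(Y,f \right)} = \frac{Y + f}{16 + Y}$ ($O{\left(Y,f \right)} = \frac{f + Y}{Y + 16} = \frac{Y + f}{16 + Y}$)
$\left(42 + O{\left(10,-8 \right)}\right) m = \left(42 + \frac{10 - 8}{16 + 10}\right) \frac{4}{9} = \left(42 + \frac{1}{26} \cdot 2\right) \frac{4}{9} = \left(42 + \frac{1}{13}\right) \frac{4}{9} = \frac{547}{13} \cdot \frac{4}{9} = \frac{2188}{117}$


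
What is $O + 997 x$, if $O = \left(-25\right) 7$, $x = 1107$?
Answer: $1103504$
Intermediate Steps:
$O = -175$
$O + 997 x = -175 + 997 \cdot 1107 = -175 + 1103679 = 1103504$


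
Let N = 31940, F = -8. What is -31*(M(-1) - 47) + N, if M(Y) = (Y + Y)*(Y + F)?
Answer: 32839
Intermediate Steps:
M(Y) = 2*Y*(-8 + Y) (M(Y) = (Y + Y)*(Y - 8) = (2*Y)*(-8 + Y) = 2*Y*(-8 + Y))
-31*(M(-1) - 47) + N = -31*(2*(-1)*(-8 - 1) - 47) + 31940 = -31*(2*(-1)*(-9) - 47) + 31940 = -31*(18 - 47) + 31940 = -31*(-29) + 31940 = 899 + 31940 = 32839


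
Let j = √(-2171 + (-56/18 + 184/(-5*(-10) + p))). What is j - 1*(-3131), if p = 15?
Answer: 3131 + I*√82562935/195 ≈ 3131.0 + 46.597*I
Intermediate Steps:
j = I*√82562935/195 (j = √(-2171 + (-56/18 + 184/(-5*(-10) + 15))) = √(-2171 + (-56*1/18 + 184/(50 + 15))) = √(-2171 + (-28/9 + 184/65)) = √(-2171 - 164/585) = √(-1270199/585) = I*√82562935/195 ≈ 46.597*I)
j - 1*(-3131) = I*√82562935/195 - 1*(-3131) = I*√82562935/195 + 3131 = 3131 + I*√82562935/195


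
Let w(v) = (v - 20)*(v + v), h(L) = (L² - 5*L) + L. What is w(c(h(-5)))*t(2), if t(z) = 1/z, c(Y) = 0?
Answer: 0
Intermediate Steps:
h(L) = L² - 4*L
w(v) = 2*v*(-20 + v) (w(v) = (-20 + v)*(2*v) = 2*v*(-20 + v))
w(c(h(-5)))*t(2) = (2*0*(-20 + 0))/2 = (2*0*(-20))*(½) = 0*(½) = 0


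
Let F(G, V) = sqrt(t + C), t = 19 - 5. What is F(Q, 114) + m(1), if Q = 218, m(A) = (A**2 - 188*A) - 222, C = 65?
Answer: -409 + sqrt(79) ≈ -400.11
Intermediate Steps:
t = 14
m(A) = -222 + A**2 - 188*A
F(G, V) = sqrt(79) (F(G, V) = sqrt(14 + 65) = sqrt(79))
F(Q, 114) + m(1) = sqrt(79) + (-222 + 1**2 - 188*1) = sqrt(79) + (-222 + 1 - 188) = sqrt(79) - 409 = -409 + sqrt(79)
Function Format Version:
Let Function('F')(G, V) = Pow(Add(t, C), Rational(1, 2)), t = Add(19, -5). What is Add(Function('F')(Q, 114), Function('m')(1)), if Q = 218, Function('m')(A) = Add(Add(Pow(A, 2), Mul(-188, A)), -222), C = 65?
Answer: Add(-409, Pow(79, Rational(1, 2))) ≈ -400.11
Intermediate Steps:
t = 14
Function('m')(A) = Add(-222, Pow(A, 2), Mul(-188, A))
Function('F')(G, V) = Pow(79, Rational(1, 2)) (Function('F')(G, V) = Pow(Add(14, 65), Rational(1, 2)) = Pow(79, Rational(1, 2)))
Add(Function('F')(Q, 114), Function('m')(1)) = Add(Pow(79, Rational(1, 2)), Add(-222, Pow(1, 2), Mul(-188, 1))) = Add(Pow(79, Rational(1, 2)), Add(-222, 1, -188)) = Add(Pow(79, Rational(1, 2)), -409) = Add(-409, Pow(79, Rational(1, 2)))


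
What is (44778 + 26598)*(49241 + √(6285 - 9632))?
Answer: 3514625616 + 71376*I*√3347 ≈ 3.5146e+9 + 4.1293e+6*I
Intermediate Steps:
(44778 + 26598)*(49241 + √(6285 - 9632)) = 71376*(49241 + √(-3347)) = 71376*(49241 + I*√3347) = 3514625616 + 71376*I*√3347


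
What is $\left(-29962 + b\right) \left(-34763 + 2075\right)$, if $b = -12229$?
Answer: $1379139408$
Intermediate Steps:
$\left(-29962 + b\right) \left(-34763 + 2075\right) = \left(-29962 - 12229\right) \left(-34763 + 2075\right) = \left(-42191\right) \left(-32688\right) = 1379139408$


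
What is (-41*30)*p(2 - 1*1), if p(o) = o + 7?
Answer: -9840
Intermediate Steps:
p(o) = 7 + o
(-41*30)*p(2 - 1*1) = (-41*30)*(7 + (2 - 1*1)) = -1230*(7 + (2 - 1)) = -1230*(7 + 1) = -1230*8 = -9840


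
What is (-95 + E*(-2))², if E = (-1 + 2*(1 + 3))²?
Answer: 37249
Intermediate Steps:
E = 49 (E = (-1 + 2*4)² = (-1 + 8)² = 7² = 49)
(-95 + E*(-2))² = (-95 + 49*(-2))² = (-95 - 98)² = (-193)² = 37249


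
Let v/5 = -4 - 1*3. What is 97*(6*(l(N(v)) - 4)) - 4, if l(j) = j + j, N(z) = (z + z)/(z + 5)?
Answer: 384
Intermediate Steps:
v = -35 (v = 5*(-4 - 1*3) = 5*(-4 - 3) = 5*(-7) = -35)
N(z) = 2*z/(5 + z) (N(z) = (2*z)/(5 + z) = 2*z/(5 + z))
l(j) = 2*j
97*(6*(l(N(v)) - 4)) - 4 = 97*(6*(2*(2*(-35)/(5 - 35)) - 4)) - 4 = 97*(6*(2*(2*(-35)/(-30)) - 4)) - 4 = 97*(6*(2*(2*(-35)*(-1/30)) - 4)) - 4 = 97*(6*(2*(7/3) - 4)) - 4 = 97*(6*(14/3 - 4)) - 4 = 97*(6*(⅔)) - 4 = 97*4 - 4 = 388 - 4 = 384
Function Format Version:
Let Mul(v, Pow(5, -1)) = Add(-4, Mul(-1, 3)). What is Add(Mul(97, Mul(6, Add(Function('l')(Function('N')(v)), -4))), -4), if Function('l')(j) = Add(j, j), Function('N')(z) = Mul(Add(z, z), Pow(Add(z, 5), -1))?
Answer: 384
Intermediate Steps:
v = -35 (v = Mul(5, Add(-4, Mul(-1, 3))) = Mul(5, Add(-4, -3)) = Mul(5, -7) = -35)
Function('N')(z) = Mul(2, z, Pow(Add(5, z), -1)) (Function('N')(z) = Mul(Mul(2, z), Pow(Add(5, z), -1)) = Mul(2, z, Pow(Add(5, z), -1)))
Function('l')(j) = Mul(2, j)
Add(Mul(97, Mul(6, Add(Function('l')(Function('N')(v)), -4))), -4) = Add(Mul(97, Mul(6, Add(Mul(2, Mul(2, -35, Pow(Add(5, -35), -1))), -4))), -4) = Add(Mul(97, Mul(6, Add(Mul(2, Mul(2, -35, Pow(-30, -1))), -4))), -4) = Add(Mul(97, Mul(6, Add(Mul(2, Mul(2, -35, Rational(-1, 30))), -4))), -4) = Add(Mul(97, Mul(6, Add(Mul(2, Rational(7, 3)), -4))), -4) = Add(Mul(97, Mul(6, Add(Rational(14, 3), -4))), -4) = Add(Mul(97, Mul(6, Rational(2, 3))), -4) = Add(Mul(97, 4), -4) = Add(388, -4) = 384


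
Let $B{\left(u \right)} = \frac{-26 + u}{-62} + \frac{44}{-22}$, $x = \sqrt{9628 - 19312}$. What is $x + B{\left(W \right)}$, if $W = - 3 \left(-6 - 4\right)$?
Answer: $- \frac{64}{31} + 6 i \sqrt{269} \approx -2.0645 + 98.407 i$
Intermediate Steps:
$x = 6 i \sqrt{269}$ ($x = \sqrt{-9684} = 6 i \sqrt{269} \approx 98.407 i$)
$W = 30$ ($W = \left(-3\right) \left(-10\right) = 30$)
$B{\left(u \right)} = - \frac{49}{31} - \frac{u}{62}$ ($B{\left(u \right)} = \left(-26 + u\right) \left(- \frac{1}{62}\right) + 44 \left(- \frac{1}{22}\right) = \left(\frac{13}{31} - \frac{u}{62}\right) - 2 = - \frac{49}{31} - \frac{u}{62}$)
$x + B{\left(W \right)} = 6 i \sqrt{269} - \frac{64}{31} = - \frac{64}{31} + 6 i \sqrt{269}$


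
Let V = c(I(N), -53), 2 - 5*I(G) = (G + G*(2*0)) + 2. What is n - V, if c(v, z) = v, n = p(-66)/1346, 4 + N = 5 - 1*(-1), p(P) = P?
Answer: 1181/3365 ≈ 0.35097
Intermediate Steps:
N = 2 (N = -4 + (5 - 1*(-1)) = -4 + (5 + 1) = -4 + 6 = 2)
n = -33/673 (n = -66/1346 = -66*1/1346 = -33/673 ≈ -0.049034)
I(G) = -G/5 (I(G) = 2/5 - ((G + G*(2*0)) + 2)/5 = 2/5 - ((G + G*0) + 2)/5 = 2/5 - ((G + 0) + 2)/5 = 2/5 - (G + 2)/5 = 2/5 - (2 + G)/5 = 2/5 + (-2/5 - G/5) = -G/5)
V = -2/5 (V = -1/5*2 = -2/5 ≈ -0.40000)
n - V = -33/673 - 1*(-2/5) = -33/673 + 2/5 = 1181/3365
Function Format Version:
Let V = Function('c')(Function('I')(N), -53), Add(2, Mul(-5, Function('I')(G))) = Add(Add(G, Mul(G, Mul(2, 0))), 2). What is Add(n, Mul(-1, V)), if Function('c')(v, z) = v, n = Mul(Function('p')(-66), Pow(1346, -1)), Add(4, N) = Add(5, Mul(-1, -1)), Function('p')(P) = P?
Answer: Rational(1181, 3365) ≈ 0.35097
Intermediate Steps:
N = 2 (N = Add(-4, Add(5, Mul(-1, -1))) = Add(-4, Add(5, 1)) = Add(-4, 6) = 2)
n = Rational(-33, 673) (n = Mul(-66, Pow(1346, -1)) = Mul(-66, Rational(1, 1346)) = Rational(-33, 673) ≈ -0.049034)
Function('I')(G) = Mul(Rational(-1, 5), G) (Function('I')(G) = Add(Rational(2, 5), Mul(Rational(-1, 5), Add(Add(G, Mul(G, Mul(2, 0))), 2))) = Add(Rational(2, 5), Mul(Rational(-1, 5), Add(Add(G, Mul(G, 0)), 2))) = Add(Rational(2, 5), Mul(Rational(-1, 5), Add(Add(G, 0), 2))) = Add(Rational(2, 5), Mul(Rational(-1, 5), Add(G, 2))) = Add(Rational(2, 5), Mul(Rational(-1, 5), Add(2, G))) = Add(Rational(2, 5), Add(Rational(-2, 5), Mul(Rational(-1, 5), G))) = Mul(Rational(-1, 5), G))
V = Rational(-2, 5) (V = Mul(Rational(-1, 5), 2) = Rational(-2, 5) ≈ -0.40000)
Add(n, Mul(-1, V)) = Add(Rational(-33, 673), Mul(-1, Rational(-2, 5))) = Add(Rational(-33, 673), Rational(2, 5)) = Rational(1181, 3365)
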